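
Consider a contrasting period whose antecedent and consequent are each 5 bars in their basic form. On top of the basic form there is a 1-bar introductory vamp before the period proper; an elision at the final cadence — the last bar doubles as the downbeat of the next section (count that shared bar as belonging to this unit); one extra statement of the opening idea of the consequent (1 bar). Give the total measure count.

12 measures

Basic contrasting period: 5 + 5 = 10 bars.
10 (basic form) + 1 (introduction) + 1 (extra statement) = 12.
The elision shares a bar with the next section but does not change this unit's count.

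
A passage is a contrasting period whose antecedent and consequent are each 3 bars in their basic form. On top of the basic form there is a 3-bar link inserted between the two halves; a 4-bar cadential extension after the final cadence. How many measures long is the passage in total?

Basic contrasting period: 3 + 3 = 6 bars.
6 (basic form) + 3 (link) + 4 (cadential extension) = 13.

13 measures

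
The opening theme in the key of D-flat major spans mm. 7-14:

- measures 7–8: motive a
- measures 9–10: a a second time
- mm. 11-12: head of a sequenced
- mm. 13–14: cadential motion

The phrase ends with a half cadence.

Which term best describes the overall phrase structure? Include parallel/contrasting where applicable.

sentence

Basic idea (bars 7-8) + its repetition (mm. 9–10) form the presentation; fragmentation and cadence (mm. 11-14) form the continuation — the 8-bar whole is a sentence.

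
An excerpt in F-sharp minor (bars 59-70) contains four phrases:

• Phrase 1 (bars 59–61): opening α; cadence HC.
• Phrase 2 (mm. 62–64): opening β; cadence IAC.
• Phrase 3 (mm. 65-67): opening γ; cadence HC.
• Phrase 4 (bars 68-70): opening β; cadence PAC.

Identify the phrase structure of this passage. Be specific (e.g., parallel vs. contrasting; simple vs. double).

Four phrases in two halves: the first half (measures 59–64) ends with an imperfect authentic cadence, the second (bars 65–70) with a perfect authentic cadence — a large antecedent–consequent pair, i.e. a double period.
Phrase 3 begins with different material from phrase 1, making it contrasting.

contrasting double period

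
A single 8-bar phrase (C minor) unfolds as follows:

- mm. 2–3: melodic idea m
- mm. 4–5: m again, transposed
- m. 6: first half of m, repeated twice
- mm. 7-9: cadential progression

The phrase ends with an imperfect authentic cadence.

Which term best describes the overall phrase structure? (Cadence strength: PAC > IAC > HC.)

Basic idea (measures 2-3) + its repetition (measures 4-5) form the presentation; fragmentation and cadence (mm. 6-9) form the continuation — the 8-bar whole is a sentence.

sentence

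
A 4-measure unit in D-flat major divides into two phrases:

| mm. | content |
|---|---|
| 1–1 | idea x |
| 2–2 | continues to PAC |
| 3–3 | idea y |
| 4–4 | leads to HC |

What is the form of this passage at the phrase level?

phrase group

The second phrase closes with a half cadence, which is not stronger than the first phrase's perfect authentic cadence; without a weak→strong cadential pair there is no antecedent–consequent relationship, so this is a phrase group rather than a period.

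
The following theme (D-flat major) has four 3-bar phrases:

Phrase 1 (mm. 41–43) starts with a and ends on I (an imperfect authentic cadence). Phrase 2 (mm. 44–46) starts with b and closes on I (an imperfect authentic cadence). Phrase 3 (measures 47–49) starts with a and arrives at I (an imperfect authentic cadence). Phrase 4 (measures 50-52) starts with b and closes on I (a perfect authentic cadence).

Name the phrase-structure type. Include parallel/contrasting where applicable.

Four phrases in two halves: the first half (bars 41-46) ends with an imperfect authentic cadence, the second (bars 47-52) with a perfect authentic cadence — a large antecedent–consequent pair, i.e. a double period.
Phrase 3 begins with the same material as phrase 1, making it parallel.

parallel double period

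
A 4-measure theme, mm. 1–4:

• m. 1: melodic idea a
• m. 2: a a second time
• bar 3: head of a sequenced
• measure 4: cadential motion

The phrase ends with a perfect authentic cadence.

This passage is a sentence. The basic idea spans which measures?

measures 1–1

The presentation of a sentence is the basic idea (m. 1) plus its repetition (measure 2); the basic idea is therefore m. 1.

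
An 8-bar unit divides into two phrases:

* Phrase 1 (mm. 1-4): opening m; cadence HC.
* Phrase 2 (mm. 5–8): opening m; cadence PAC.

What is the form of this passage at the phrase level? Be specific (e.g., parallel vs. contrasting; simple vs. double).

Phrase 1 ends with a half cadence (weaker) and phrase 2 with a perfect authentic cadence (stronger): antecedent + consequent = a period.
The two phrases open with the same material (m / m), so the period is parallel.

parallel period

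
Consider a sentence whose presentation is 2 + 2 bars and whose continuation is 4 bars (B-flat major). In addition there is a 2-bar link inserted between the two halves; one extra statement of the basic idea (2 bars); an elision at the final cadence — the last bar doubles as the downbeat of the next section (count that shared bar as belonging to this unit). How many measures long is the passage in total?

12 measures

Basic sentence: 2 + 2 + 4 = 8 bars.
8 (basic form) + 2 (link) + 2 (extra statement) = 12.
The elision shares a bar with the next section but does not change this unit's count.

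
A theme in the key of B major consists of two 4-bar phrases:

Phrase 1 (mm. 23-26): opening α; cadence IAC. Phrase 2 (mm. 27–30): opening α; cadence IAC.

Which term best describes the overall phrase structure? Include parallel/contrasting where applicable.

repeated phrase

Both phrases have the same opening (α) and the same cadence (imperfect authentic cadence): the second is a restatement, not a consequent, so this is a repeated phrase rather than a period.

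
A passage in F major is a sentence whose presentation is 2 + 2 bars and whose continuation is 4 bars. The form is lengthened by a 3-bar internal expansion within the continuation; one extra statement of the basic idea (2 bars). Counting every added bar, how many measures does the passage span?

13 measures

Basic sentence: 2 + 2 + 4 = 8 bars.
8 (basic form) + 3 (internal expansion) + 2 (extra statement) = 13.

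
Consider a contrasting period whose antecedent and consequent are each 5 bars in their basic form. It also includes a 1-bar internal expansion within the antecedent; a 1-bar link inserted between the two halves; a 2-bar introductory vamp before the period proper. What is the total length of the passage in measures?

Basic contrasting period: 5 + 5 = 10 bars.
10 (basic form) + 1 (internal expansion) + 1 (link) + 2 (introduction) = 14.

14 measures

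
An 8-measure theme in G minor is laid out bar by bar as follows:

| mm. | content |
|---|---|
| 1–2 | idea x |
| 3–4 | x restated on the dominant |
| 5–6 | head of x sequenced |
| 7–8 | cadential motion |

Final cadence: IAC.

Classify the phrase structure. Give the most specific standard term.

Basic idea (mm. 1–2) + its repetition (measures 3–4) form the presentation; fragmentation and cadence (bars 5-8) form the continuation — the 8-bar whole is a sentence.

sentence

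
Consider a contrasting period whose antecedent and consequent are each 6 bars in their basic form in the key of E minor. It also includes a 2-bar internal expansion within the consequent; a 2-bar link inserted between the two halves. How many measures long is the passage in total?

16 measures

Basic contrasting period: 6 + 6 = 12 bars.
12 (basic form) + 2 (internal expansion) + 2 (link) = 16.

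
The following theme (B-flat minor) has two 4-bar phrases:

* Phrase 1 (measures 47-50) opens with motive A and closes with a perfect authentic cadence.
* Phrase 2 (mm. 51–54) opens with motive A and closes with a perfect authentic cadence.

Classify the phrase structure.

Both phrases have the same opening (A) and the same cadence (perfect authentic cadence): the second is a restatement, not a consequent, so this is a repeated phrase rather than a period.

repeated phrase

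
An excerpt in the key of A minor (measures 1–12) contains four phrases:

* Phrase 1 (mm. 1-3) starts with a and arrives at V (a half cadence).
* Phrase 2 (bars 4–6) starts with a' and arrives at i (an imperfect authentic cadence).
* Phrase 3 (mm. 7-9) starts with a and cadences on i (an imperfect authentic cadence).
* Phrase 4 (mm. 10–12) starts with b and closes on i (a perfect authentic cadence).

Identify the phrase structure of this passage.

Four phrases in two halves: the first half (measures 1-6) ends with an imperfect authentic cadence, the second (bars 7–12) with a perfect authentic cadence — a large antecedent–consequent pair, i.e. a double period.
Phrase 3 begins with the same material as phrase 1, making it parallel.

parallel double period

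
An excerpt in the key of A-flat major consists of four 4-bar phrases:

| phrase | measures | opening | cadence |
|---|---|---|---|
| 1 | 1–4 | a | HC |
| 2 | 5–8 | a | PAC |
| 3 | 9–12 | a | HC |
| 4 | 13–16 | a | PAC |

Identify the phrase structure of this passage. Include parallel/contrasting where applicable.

The cadence pattern HC–PAC–HC–PAC is weak–strong twice, and phrases 3–4 restate phrases 1–2: a period heard twice, not a double period (which would end weakly at phrase 2).

repeated period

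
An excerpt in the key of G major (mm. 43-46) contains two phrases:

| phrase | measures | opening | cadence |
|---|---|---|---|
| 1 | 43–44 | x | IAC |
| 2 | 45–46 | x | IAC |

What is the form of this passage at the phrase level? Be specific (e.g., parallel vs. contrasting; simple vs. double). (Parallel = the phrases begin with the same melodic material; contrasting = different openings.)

Both phrases have the same opening (x) and the same cadence (imperfect authentic cadence): the second is a restatement, not a consequent, so this is a repeated phrase rather than a period.

repeated phrase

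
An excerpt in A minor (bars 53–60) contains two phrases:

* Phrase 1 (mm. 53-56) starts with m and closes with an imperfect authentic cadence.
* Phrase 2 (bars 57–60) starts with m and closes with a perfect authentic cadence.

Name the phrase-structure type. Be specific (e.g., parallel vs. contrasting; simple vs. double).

parallel period

Phrase 1 ends with an imperfect authentic cadence (weaker) and phrase 2 with a perfect authentic cadence (stronger): antecedent + consequent = a period.
The two phrases open with the same material (m / m), so the period is parallel.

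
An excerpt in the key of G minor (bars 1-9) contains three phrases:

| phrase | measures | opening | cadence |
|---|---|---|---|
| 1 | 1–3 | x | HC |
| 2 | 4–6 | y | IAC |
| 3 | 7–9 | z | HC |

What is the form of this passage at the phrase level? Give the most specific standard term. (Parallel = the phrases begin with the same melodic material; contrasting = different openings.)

phrase group

The final phrase closes with a half cadence, which is not stronger than the preceding imperfect authentic cadence; the 3 phrases lack an overall antecedent–consequent design and so form a phrase group.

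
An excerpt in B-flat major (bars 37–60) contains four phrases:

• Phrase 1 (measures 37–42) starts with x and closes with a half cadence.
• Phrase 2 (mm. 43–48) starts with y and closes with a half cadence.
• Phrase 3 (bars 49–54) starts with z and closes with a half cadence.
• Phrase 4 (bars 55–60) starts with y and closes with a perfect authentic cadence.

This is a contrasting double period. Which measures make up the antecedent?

measures 37–48

In a double period the first pair of phrases (ending half cadence) is the large antecedent and the second pair (ending perfect authentic cadence) is the large consequent; the antecedent is measures 37–48.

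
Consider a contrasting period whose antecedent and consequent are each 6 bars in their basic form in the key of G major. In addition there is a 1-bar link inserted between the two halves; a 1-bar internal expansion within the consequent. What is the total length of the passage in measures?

14 measures

Basic contrasting period: 6 + 6 = 12 bars.
12 (basic form) + 1 (link) + 1 (internal expansion) = 14.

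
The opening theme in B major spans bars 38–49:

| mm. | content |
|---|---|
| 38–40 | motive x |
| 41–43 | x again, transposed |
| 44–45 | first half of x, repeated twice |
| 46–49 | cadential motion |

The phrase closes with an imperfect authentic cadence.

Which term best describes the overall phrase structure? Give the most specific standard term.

Basic idea (mm. 38-40) + its repetition (bars 41–43) form the presentation; fragmentation and cadence (mm. 44–49) form the continuation — the 12-bar whole is a sentence.

sentence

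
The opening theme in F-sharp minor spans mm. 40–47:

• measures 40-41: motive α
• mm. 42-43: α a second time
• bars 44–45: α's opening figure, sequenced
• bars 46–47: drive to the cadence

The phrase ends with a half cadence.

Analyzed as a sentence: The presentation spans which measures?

measures 40–43

The presentation of a sentence is the basic idea (mm. 40–41) plus its repetition (mm. 42–43); the presentation is therefore bars 40–43.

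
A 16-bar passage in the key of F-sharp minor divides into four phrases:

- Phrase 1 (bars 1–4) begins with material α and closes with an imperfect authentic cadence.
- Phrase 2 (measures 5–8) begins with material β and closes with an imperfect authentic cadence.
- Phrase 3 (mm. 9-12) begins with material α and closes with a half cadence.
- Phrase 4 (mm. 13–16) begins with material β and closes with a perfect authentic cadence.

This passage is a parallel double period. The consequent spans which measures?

measures 9–16

In a double period the four phrases pair into a large antecedent (phrases 1–2, ending imperfect authentic cadence) and a large consequent (phrases 3–4, ending perfect authentic cadence). The consequent spans measures 9–16.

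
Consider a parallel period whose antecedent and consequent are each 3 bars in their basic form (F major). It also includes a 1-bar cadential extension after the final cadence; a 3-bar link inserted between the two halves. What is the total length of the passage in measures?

Basic parallel period: 3 + 3 = 6 bars.
6 (basic form) + 1 (cadential extension) + 3 (link) = 10.

10 measures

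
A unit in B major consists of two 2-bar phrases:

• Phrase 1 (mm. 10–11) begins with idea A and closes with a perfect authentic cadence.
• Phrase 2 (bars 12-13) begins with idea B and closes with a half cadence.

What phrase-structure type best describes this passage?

The second phrase closes with a half cadence, which is not stronger than the first phrase's perfect authentic cadence; without a weak→strong cadential pair there is no antecedent–consequent relationship, so this is a phrase group rather than a period.

phrase group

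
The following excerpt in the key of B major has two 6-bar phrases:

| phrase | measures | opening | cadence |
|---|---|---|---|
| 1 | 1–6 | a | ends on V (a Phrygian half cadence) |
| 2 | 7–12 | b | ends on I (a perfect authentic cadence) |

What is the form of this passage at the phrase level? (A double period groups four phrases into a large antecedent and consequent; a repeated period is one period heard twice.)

Phrase 1 ends with a Phrygian half cadence (weaker) and phrase 2 with a perfect authentic cadence (stronger): antecedent + consequent = a period.
The two phrases open with different material (a / b), so the period is contrasting.

contrasting period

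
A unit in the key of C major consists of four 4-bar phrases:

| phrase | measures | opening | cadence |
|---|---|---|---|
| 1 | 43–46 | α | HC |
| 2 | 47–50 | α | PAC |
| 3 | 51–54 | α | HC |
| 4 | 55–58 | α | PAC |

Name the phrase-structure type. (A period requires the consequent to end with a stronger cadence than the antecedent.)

repeated period

The cadence pattern HC–PAC–HC–PAC is weak–strong twice, and phrases 3–4 restate phrases 1–2: a period heard twice, not a double period (which would end weakly at phrase 2).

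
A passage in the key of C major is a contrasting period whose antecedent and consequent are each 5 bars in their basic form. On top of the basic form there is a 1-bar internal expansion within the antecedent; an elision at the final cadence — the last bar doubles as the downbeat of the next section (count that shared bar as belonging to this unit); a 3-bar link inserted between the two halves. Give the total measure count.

14 measures

Basic contrasting period: 5 + 5 = 10 bars.
10 (basic form) + 1 (internal expansion) + 3 (link) = 14.
The elision shares a bar with the next section but does not change this unit's count.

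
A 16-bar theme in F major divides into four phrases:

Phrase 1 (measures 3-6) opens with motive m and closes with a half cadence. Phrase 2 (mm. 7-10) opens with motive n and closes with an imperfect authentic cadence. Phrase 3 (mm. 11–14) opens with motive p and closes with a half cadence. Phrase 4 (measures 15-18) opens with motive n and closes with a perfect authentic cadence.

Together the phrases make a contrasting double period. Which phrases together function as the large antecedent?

phrases 1 and 2

In a double period the first pair of phrases (ending imperfect authentic cadence) is the large antecedent and the second pair (ending perfect authentic cadence) is the large consequent; the antecedent is phrases 1 and 2.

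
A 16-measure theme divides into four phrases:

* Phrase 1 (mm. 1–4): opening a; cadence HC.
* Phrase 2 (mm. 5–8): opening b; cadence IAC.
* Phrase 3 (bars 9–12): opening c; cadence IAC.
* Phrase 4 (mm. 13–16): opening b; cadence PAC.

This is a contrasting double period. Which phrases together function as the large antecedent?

In a double period the first pair of phrases (ending imperfect authentic cadence) is the large antecedent and the second pair (ending perfect authentic cadence) is the large consequent; the antecedent is phrases 1 and 2.

phrases 1 and 2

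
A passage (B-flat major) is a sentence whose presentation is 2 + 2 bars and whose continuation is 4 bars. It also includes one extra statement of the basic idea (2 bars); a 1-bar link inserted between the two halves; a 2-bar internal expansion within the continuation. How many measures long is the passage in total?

Basic sentence: 2 + 2 + 4 = 8 bars.
8 (basic form) + 2 (extra statement) + 1 (link) + 2 (internal expansion) = 13.

13 measures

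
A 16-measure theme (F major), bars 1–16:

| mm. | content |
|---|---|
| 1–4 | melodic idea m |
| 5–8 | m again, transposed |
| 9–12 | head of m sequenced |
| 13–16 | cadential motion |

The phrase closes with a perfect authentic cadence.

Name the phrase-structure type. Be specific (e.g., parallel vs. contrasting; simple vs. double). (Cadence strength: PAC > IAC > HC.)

Basic idea (measures 1–4) + its repetition (measures 5–8) form the presentation; fragmentation and cadence (bars 9–16) form the continuation — the 16-bar whole is a sentence.

sentence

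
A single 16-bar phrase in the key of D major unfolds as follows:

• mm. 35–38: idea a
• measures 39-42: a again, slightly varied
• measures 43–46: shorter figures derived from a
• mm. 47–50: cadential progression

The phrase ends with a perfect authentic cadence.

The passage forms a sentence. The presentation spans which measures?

The presentation of a sentence is the basic idea (mm. 35-38) plus its repetition (measures 39–42); the presentation is therefore measures 35–42.

measures 35–42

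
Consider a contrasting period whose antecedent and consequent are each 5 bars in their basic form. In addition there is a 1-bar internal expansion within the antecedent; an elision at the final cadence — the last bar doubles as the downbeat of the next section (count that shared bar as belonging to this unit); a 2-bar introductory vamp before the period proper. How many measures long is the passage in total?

Basic contrasting period: 5 + 5 = 10 bars.
10 (basic form) + 1 (internal expansion) + 2 (introduction) = 13.
The elision shares a bar with the next section but does not change this unit's count.

13 measures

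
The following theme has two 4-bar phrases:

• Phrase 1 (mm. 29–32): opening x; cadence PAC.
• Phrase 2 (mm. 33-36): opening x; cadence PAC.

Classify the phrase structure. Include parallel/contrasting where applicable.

repeated phrase

Both phrases have the same opening (x) and the same cadence (perfect authentic cadence): the second is a restatement, not a consequent, so this is a repeated phrase rather than a period.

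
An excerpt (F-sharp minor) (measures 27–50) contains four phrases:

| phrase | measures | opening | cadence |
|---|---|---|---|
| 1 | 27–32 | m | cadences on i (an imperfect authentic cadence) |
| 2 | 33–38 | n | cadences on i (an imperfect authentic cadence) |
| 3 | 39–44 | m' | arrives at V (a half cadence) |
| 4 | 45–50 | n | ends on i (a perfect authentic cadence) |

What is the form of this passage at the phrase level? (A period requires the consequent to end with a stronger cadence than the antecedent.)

Four phrases in two halves: the first half (measures 27–38) ends with an imperfect authentic cadence, the second (mm. 39–50) with a perfect authentic cadence — a large antecedent–consequent pair, i.e. a double period.
Phrase 3 begins with the same material as phrase 1, making it parallel.

parallel double period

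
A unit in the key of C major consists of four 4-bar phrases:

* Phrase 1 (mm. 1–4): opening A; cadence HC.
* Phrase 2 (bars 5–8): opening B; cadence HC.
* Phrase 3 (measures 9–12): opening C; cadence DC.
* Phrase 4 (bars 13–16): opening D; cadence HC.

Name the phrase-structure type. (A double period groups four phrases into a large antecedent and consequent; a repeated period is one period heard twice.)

Phrase 4 ends with a half cadence, no stronger than phrase 2's half cadence, so the four phrases do not form a double period; nor do phrases 3–4 duplicate 1–2, so it is not a repeated period. With no phrase reaching a conclusive cadence, the passage is a phrase group.

phrase group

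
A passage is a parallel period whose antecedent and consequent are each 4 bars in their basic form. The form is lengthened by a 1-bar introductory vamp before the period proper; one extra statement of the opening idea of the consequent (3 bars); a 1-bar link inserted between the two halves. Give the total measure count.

Basic parallel period: 4 + 4 = 8 bars.
8 (basic form) + 1 (introduction) + 3 (extra statement) + 1 (link) = 13.

13 measures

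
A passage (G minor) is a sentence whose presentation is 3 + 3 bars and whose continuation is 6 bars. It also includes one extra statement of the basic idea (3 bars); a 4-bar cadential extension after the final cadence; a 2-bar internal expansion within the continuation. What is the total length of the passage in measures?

Basic sentence: 3 + 3 + 6 = 12 bars.
12 (basic form) + 3 (extra statement) + 4 (cadential extension) + 2 (internal expansion) = 21.

21 measures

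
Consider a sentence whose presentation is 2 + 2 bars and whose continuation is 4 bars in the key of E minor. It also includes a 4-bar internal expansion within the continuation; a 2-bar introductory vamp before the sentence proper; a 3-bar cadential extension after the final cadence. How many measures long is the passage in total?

17 measures

Basic sentence: 2 + 2 + 4 = 8 bars.
8 (basic form) + 4 (internal expansion) + 2 (introduction) + 3 (cadential extension) = 17.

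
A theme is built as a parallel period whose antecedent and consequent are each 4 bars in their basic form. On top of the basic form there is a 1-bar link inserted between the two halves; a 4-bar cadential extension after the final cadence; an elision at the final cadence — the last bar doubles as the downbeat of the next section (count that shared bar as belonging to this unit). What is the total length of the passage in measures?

13 measures

Basic parallel period: 4 + 4 = 8 bars.
8 (basic form) + 1 (link) + 4 (cadential extension) = 13.
The elision shares a bar with the next section but does not change this unit's count.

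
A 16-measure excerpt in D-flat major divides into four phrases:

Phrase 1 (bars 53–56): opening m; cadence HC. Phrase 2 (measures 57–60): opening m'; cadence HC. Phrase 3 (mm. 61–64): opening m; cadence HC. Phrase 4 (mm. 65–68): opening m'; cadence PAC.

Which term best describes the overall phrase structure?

Four phrases in two halves: the first half (bars 53–60) ends with a half cadence, the second (bars 61–68) with a perfect authentic cadence — a large antecedent–consequent pair, i.e. a double period.
Phrase 3 begins with the same material as phrase 1, making it parallel.

parallel double period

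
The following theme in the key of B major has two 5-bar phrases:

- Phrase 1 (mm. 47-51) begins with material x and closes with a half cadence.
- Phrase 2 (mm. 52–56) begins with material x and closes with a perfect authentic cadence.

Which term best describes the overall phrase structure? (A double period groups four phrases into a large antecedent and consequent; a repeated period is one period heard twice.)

parallel period

Phrase 1 ends with a half cadence (weaker) and phrase 2 with a perfect authentic cadence (stronger): antecedent + consequent = a period.
The two phrases open with the same material (x / x), so the period is parallel.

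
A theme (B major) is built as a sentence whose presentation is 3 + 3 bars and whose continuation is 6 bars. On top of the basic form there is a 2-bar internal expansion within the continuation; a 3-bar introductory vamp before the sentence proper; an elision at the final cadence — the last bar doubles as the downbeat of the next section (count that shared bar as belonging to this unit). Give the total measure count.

Basic sentence: 3 + 3 + 6 = 12 bars.
12 (basic form) + 2 (internal expansion) + 3 (introduction) = 17.
The elision shares a bar with the next section but does not change this unit's count.

17 measures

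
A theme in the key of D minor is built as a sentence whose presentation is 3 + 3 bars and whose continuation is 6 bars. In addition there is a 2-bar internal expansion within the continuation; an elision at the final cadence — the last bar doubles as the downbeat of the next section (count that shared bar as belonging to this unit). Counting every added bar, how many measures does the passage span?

14 measures

Basic sentence: 3 + 3 + 6 = 12 bars.
12 (basic form) + 2 (internal expansion) = 14.
The elision shares a bar with the next section but does not change this unit's count.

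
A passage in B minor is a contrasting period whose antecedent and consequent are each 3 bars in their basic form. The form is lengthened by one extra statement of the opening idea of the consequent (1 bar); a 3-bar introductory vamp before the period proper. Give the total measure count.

10 measures

Basic contrasting period: 3 + 3 = 6 bars.
6 (basic form) + 1 (extra statement) + 3 (introduction) = 10.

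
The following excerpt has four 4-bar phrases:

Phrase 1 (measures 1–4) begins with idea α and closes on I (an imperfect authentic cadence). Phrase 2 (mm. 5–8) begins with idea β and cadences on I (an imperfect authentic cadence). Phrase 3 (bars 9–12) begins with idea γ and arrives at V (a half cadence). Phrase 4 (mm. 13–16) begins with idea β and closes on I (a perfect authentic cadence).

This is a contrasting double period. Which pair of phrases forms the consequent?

phrases 3 and 4

In a double period the first pair of phrases (ending imperfect authentic cadence) is the large antecedent and the second pair (ending perfect authentic cadence) is the large consequent; the consequent is phrases 3 and 4.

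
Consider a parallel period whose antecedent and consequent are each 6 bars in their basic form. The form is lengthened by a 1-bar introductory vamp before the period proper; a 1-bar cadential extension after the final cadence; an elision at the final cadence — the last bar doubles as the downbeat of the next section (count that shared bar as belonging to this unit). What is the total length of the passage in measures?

Basic parallel period: 6 + 6 = 12 bars.
12 (basic form) + 1 (introduction) + 1 (cadential extension) = 14.
The elision shares a bar with the next section but does not change this unit's count.

14 measures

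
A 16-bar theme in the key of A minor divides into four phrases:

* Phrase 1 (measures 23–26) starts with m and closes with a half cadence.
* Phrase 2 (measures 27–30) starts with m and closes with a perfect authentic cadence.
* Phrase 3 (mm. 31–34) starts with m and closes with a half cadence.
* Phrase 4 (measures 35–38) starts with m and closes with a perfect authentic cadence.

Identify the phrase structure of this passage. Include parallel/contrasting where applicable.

repeated period

The cadence pattern HC–PAC–HC–PAC is weak–strong twice, and phrases 3–4 restate phrases 1–2: a period heard twice, not a double period (which would end weakly at phrase 2).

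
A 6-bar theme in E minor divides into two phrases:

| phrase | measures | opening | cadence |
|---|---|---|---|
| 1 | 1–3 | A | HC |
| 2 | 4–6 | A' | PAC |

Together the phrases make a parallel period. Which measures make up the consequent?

measures 4–6

The phrase ending with the weaker cadence (half cadence) is the antecedent; the one ending more conclusively (perfect authentic cadence) is the consequent. The consequent is measures 4–6.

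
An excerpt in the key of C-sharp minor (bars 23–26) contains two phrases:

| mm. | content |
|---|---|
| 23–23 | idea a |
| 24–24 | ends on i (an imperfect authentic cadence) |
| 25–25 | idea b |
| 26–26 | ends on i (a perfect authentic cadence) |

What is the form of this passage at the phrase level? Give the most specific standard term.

contrasting period

Phrase 1 ends with an imperfect authentic cadence (weaker) and phrase 2 with a perfect authentic cadence (stronger): antecedent + consequent = a period.
The two phrases open with different material (a / b), so the period is contrasting.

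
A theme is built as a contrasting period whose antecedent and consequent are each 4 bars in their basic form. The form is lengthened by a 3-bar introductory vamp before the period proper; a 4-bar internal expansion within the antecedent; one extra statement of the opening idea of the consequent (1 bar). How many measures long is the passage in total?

16 measures

Basic contrasting period: 4 + 4 = 8 bars.
8 (basic form) + 3 (introduction) + 4 (internal expansion) + 1 (extra statement) = 16.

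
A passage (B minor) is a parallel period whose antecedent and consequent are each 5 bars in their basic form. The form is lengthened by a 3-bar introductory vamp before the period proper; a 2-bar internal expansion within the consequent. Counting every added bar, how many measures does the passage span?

15 measures

Basic parallel period: 5 + 5 = 10 bars.
10 (basic form) + 3 (introduction) + 2 (internal expansion) = 15.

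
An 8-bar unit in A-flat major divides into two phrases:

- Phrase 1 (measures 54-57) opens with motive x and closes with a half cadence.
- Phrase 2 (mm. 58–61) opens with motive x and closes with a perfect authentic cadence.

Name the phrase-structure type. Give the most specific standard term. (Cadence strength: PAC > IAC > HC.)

Phrase 1 ends with a half cadence (weaker) and phrase 2 with a perfect authentic cadence (stronger): antecedent + consequent = a period.
The two phrases open with the same material (x / x), so the period is parallel.

parallel period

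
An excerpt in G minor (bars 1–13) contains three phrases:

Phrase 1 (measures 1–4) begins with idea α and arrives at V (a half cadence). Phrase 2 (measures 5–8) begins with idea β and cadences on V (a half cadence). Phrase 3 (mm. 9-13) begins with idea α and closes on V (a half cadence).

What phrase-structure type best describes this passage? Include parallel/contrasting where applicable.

The final phrase closes with a half cadence, which is not stronger than the preceding half cadence; the 3 phrases lack an overall antecedent–consequent design and so form a phrase group.

phrase group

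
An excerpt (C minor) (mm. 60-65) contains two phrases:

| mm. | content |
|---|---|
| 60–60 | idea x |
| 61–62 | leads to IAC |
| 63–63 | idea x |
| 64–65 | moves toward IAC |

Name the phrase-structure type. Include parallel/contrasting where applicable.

Both phrases have the same opening (x) and the same cadence (imperfect authentic cadence): the second is a restatement, not a consequent, so this is a repeated phrase rather than a period.

repeated phrase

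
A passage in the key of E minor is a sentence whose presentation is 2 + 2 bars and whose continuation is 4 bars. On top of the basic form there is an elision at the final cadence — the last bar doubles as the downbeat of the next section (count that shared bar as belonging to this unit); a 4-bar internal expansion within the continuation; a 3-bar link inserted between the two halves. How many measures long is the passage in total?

15 measures

Basic sentence: 2 + 2 + 4 = 8 bars.
8 (basic form) + 4 (internal expansion) + 3 (link) = 15.
The elision shares a bar with the next section but does not change this unit's count.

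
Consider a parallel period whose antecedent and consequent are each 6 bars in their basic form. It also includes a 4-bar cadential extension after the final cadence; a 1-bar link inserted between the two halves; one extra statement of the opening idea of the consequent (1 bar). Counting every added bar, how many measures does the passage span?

Basic parallel period: 6 + 6 = 12 bars.
12 (basic form) + 4 (cadential extension) + 1 (link) + 1 (extra statement) = 18.

18 measures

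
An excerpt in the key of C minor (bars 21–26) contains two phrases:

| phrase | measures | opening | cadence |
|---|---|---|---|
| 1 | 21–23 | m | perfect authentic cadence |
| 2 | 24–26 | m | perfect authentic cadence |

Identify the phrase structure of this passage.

repeated phrase

Both phrases have the same opening (m) and the same cadence (perfect authentic cadence): the second is a restatement, not a consequent, so this is a repeated phrase rather than a period.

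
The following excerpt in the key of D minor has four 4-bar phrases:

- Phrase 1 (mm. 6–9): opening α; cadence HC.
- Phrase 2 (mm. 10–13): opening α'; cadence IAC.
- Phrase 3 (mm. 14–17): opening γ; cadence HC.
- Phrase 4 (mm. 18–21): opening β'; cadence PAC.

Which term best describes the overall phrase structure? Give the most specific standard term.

Four phrases in two halves: the first half (mm. 6–13) ends with an imperfect authentic cadence, the second (mm. 14–21) with a perfect authentic cadence — a large antecedent–consequent pair, i.e. a double period.
Phrase 3 begins with different material from phrase 1, making it contrasting.

contrasting double period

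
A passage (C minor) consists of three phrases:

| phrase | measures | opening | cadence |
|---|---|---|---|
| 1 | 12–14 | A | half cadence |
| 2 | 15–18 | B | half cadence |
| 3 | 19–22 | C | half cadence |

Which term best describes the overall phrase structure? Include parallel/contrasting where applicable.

phrase group

The final phrase closes with a half cadence, which is not stronger than the preceding half cadence; the 3 phrases lack an overall antecedent–consequent design and so form a phrase group.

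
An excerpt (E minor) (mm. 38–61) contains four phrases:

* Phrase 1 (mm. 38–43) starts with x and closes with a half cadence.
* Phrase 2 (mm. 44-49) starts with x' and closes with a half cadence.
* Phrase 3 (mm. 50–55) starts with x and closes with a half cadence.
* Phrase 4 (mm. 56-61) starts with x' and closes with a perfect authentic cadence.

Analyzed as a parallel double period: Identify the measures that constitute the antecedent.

measures 38–49

In a double period the four phrases pair into a large antecedent (phrases 1–2, ending half cadence) and a large consequent (phrases 3–4, ending perfect authentic cadence). The antecedent spans measures 38–49.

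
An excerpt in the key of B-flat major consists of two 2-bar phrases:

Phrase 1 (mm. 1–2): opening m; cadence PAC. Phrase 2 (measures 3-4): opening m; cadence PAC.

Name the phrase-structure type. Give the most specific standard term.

Both phrases have the same opening (m) and the same cadence (perfect authentic cadence): the second is a restatement, not a consequent, so this is a repeated phrase rather than a period.

repeated phrase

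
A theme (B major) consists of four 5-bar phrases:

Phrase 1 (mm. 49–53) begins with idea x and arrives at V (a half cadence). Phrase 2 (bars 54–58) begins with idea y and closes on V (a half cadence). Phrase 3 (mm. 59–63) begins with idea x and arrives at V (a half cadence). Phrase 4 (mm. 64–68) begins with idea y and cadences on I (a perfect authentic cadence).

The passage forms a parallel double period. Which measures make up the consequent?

measures 59–68

In a double period the first pair of phrases (ending half cadence) is the large antecedent and the second pair (ending perfect authentic cadence) is the large consequent; the consequent is measures 59–68.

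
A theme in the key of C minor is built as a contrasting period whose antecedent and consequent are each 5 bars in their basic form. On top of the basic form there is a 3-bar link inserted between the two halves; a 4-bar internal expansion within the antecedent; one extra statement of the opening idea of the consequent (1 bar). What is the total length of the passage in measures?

18 measures

Basic contrasting period: 5 + 5 = 10 bars.
10 (basic form) + 3 (link) + 4 (internal expansion) + 1 (extra statement) = 18.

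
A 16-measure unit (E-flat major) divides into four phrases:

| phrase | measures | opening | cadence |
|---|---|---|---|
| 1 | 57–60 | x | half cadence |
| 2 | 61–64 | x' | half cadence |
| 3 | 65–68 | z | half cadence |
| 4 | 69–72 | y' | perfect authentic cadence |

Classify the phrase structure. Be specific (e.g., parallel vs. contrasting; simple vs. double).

contrasting double period

Four phrases in two halves: the first half (bars 57–64) ends with a half cadence, the second (measures 65-72) with a perfect authentic cadence — a large antecedent–consequent pair, i.e. a double period.
Phrase 3 begins with different material from phrase 1, making it contrasting.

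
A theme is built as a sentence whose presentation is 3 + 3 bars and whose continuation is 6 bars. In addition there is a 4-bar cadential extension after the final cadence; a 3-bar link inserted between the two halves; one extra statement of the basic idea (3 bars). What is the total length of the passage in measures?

22 measures

Basic sentence: 3 + 3 + 6 = 12 bars.
12 (basic form) + 4 (cadential extension) + 3 (link) + 3 (extra statement) = 22.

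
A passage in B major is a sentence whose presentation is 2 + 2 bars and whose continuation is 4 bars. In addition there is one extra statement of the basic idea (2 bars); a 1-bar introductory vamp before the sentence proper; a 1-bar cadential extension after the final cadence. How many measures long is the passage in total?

12 measures

Basic sentence: 2 + 2 + 4 = 8 bars.
8 (basic form) + 2 (extra statement) + 1 (introduction) + 1 (cadential extension) = 12.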